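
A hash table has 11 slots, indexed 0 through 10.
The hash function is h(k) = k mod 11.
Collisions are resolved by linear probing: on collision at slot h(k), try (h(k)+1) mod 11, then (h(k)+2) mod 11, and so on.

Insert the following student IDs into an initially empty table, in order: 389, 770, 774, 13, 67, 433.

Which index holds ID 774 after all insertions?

5

389 hashes to 4; slot 4 is free -> place at 4.
770 hashes to 0; slot 0 is free -> place at 0.
774 hashes to 4; 4 taken -> place at 5.
13 hashes to 2; slot 2 is free -> place at 2.
67 hashes to 1; slot 1 is free -> place at 1.
433 hashes to 4; 4,5 taken -> place at 6.
Table: [770, 67, 13, -, 389, 774, 433, -, -, -, -]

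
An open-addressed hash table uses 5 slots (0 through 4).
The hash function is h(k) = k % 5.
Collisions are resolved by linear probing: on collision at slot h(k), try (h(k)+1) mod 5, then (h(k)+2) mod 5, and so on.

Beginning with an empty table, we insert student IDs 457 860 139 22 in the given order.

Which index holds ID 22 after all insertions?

457 hashes to 2; slot 2 is free -> place at 2.
860 hashes to 0; slot 0 is free -> place at 0.
139 hashes to 4; slot 4 is free -> place at 4.
22 hashes to 2; 2 taken -> place at 3.
Table: [860, _, 457, 22, 139]

3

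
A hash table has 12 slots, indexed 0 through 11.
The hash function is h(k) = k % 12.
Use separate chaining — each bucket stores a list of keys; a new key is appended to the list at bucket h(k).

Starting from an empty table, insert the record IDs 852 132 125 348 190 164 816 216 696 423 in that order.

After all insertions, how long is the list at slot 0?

6

Insert 852: h=0, bucket 0 empty -> new chain.
Insert 132: h=0, bucket 0 nonempty -> append to chain.
Insert 125: h=5, bucket 5 empty -> new chain.
Insert 348: h=0, bucket 0 nonempty -> append to chain.
Insert 190: h=10, bucket 10 empty -> new chain.
Insert 164: h=8, bucket 8 empty -> new chain.
Insert 816: h=0, bucket 0 nonempty -> append to chain.
Insert 216: h=0, bucket 0 nonempty -> append to chain.
Insert 696: h=0, bucket 0 nonempty -> append to chain.
Insert 423: h=3, bucket 3 empty -> new chain.
Final buckets:
0: 852 -> 132 -> 348 -> 816 -> 216 -> 696
1: ∅
2: ∅
3: 423
4: ∅
5: 125
6: ∅
7: ∅
8: 164
9: ∅
10: 190
11: ∅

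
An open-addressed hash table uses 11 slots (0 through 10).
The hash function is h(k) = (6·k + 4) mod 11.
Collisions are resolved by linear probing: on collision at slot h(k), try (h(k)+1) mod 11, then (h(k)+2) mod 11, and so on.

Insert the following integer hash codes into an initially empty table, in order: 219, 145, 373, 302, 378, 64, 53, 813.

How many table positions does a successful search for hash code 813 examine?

3

219: h=9 → slot 9
145: h=5 → slot 5
373: h=9, probe 9,10 → slot 10
302: h=1 → slot 1
378: h=6 → slot 6
64: h=3 → slot 3
53: h=3, probe 3,4 → slot 4
813: h=9, probe 9,10,0 → slot 0
Table: [813, 302, -, 64, 53, 145, 378, -, -, 219, 373]
Lookup 813: h=9, probe 9,10,0 → found at 0.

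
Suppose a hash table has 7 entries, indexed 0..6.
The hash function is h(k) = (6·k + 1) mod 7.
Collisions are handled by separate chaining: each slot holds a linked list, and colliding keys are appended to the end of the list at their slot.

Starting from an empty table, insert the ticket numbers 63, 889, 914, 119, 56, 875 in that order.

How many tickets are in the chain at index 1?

5

63 → bucket 1
889 → bucket 1 (collision)
914 → bucket 4
119 → bucket 1 (collision)
56 → bucket 1 (collision)
875 → bucket 1 (collision)
Final buckets:
0: ∅
1: 63 -> 889 -> 119 -> 56 -> 875
2: ∅
3: ∅
4: 914
5: ∅
6: ∅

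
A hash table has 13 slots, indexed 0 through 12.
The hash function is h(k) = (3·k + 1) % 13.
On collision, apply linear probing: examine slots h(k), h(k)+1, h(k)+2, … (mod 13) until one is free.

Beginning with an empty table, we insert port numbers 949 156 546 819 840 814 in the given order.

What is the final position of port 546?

3

949: h=1 → slot 1
156: h=1, probe 1,2 → slot 2
546: h=1, probe 1,2,3 → slot 3
819: h=1, probe 1,2,3,4 → slot 4
840: h=12 → slot 12
814: h=12, probe 12,0 → slot 0
Table: [814, 949, 156, 546, 819, _, _, _, _, _, _, _, 840]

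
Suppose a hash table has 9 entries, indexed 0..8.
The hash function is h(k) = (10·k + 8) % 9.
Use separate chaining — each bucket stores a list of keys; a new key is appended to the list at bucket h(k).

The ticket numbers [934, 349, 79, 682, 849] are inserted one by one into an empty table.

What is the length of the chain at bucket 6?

934 → bucket 6
349 → bucket 6 (collision)
79 → bucket 6 (collision)
682 → bucket 6 (collision)
849 → bucket 2
Final buckets:
0: _
1: _
2: 849
3: _
4: _
5: _
6: 934 -> 349 -> 79 -> 682
7: _
8: _

4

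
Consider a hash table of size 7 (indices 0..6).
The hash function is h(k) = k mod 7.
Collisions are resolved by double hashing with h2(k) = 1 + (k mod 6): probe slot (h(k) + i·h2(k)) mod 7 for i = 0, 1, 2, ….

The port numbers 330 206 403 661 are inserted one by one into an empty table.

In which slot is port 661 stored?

5

330: h=1 => slot 1
206: h=3 => slot 3
403: h=4 => slot 4
661: h=3, h2=2, probe 3,5 => slot 5
Table: [_, 330, _, 206, 403, 661, _]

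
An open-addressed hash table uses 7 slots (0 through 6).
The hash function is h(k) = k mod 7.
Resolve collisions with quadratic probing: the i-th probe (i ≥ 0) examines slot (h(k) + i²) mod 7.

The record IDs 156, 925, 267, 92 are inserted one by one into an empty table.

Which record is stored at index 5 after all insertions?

267

156 hashes to 2; slot 2 is free → place at 2.
925 hashes to 1; slot 1 is free → place at 1.
267 hashes to 1; 1,2 taken → place at 5.
92 hashes to 1; 1,2,5 taken → place at 3.
Table: [—, 925, 156, 92, —, 267, —]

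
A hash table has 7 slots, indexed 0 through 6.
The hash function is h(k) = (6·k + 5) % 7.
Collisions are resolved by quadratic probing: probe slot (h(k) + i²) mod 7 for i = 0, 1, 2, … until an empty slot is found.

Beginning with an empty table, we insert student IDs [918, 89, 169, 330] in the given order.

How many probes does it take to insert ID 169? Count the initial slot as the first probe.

Insert 918: h=4, slot 4 empty → index 4.
Insert 89: h=0, slot 0 empty → index 0.
Insert 169: h=4, slot 4 occupied → index 5.
Insert 330: h=4, slots 4,5 occupied → index 1.
Table: [89, 330, ., ., 918, 169, .]

2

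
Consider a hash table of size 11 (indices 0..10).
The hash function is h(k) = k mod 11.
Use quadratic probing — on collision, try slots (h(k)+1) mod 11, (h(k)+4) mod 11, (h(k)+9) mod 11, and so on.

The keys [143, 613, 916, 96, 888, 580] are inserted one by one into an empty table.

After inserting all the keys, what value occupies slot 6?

580

143: h=0 → slot 0
613: h=8 → slot 8
916: h=3 → slot 3
96: h=8, probe 8,9 → slot 9
888: h=8, probe 8,9,1 → slot 1
580: h=8, probe 8,9,1,6 → slot 6
Table: [143, 888, —, 916, —, —, 580, —, 613, 96, —]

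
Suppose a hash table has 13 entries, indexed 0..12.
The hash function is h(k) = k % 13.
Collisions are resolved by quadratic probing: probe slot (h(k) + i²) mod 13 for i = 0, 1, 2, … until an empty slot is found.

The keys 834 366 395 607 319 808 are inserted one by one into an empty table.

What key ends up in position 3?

366

834 hashes to 2; slot 2 is free => place at 2.
366 hashes to 2; 2 taken => place at 3.
395 hashes to 5; slot 5 is free => place at 5.
607 hashes to 9; slot 9 is free => place at 9.
319 hashes to 7; slot 7 is free => place at 7.
808 hashes to 2; 2,3 taken => place at 6.
Table: [-, -, 834, 366, -, 395, 808, 319, -, 607, -, -, -]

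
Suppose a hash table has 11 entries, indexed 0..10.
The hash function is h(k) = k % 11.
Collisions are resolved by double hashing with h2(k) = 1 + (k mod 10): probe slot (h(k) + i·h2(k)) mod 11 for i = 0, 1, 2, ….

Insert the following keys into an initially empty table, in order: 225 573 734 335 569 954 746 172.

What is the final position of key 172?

225 hashes to 5; slot 5 is free → place at 5.
573 hashes to 1; slot 1 is free → place at 1.
734 hashes to 8; slot 8 is free → place at 8.
335 hashes to 5, h2=6; 5 taken → place at 0.
569 hashes to 8, h2=10; 8 taken → place at 7.
954 hashes to 8, h2=5; 8 taken → place at 2.
746 hashes to 9; slot 9 is free → place at 9.
172 hashes to 7, h2=3; 7 taken → place at 10.
Table: [335, 573, 954, ., ., 225, ., 569, 734, 746, 172]

10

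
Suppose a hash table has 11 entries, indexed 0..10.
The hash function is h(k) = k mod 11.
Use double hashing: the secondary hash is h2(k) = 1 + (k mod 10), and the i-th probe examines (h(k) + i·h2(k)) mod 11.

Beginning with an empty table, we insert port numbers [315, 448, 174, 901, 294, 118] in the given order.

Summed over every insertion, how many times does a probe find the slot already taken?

315 hashes to 7; slot 7 is free => place at 7.
448 hashes to 8; slot 8 is free => place at 8.
174 hashes to 9; slot 9 is free => place at 9.
901 hashes to 10; slot 10 is free => place at 10.
294 hashes to 8, h2=5; 8 taken => place at 2.
118 hashes to 8, h2=9; 8 taken => place at 6.
Table: [—, —, 294, —, —, —, 118, 315, 448, 174, 901]

2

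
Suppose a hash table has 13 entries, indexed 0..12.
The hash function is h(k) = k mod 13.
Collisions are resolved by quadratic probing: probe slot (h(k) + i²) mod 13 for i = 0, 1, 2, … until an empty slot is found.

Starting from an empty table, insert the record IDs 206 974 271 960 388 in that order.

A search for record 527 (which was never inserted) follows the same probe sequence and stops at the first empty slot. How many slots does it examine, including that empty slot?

2

Insert 206: h=11, slot 11 empty → index 11.
Insert 974: h=12, slot 12 empty → index 12.
Insert 271: h=11, slots 11,12 occupied → index 2.
Insert 960: h=11, slots 11,12,2 occupied → index 7.
Insert 388: h=11, slots 11,12,2,7 occupied → index 1.
Table: [-, 388, 271, -, -, -, -, 960, -, -, -, 206, 974]
Lookup 527: h=7, probe 7,8 → slot 8 empty, not found.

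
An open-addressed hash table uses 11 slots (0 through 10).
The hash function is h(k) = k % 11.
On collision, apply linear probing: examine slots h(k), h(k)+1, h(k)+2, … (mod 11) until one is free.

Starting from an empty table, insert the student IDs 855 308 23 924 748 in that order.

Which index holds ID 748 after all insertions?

3

Insert 855: h=8, slot 8 empty → index 8.
Insert 308: h=0, slot 0 empty → index 0.
Insert 23: h=1, slot 1 empty → index 1.
Insert 924: h=0, slots 0,1 occupied → index 2.
Insert 748: h=0, slots 0,1,2 occupied → index 3.
Table: [308, 23, 924, 748, ∅, ∅, ∅, ∅, 855, ∅, ∅]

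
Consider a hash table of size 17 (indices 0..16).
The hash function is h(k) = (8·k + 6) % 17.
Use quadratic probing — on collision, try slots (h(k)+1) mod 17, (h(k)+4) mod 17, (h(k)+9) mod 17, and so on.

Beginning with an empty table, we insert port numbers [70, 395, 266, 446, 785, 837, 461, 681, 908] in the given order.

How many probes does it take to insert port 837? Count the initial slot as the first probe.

5

Insert 70: h=5, slot 5 empty → index 5.
Insert 395: h=4, slot 4 empty → index 4.
Insert 266: h=9, slot 9 empty → index 9.
Insert 446: h=4, slots 4,5 occupied → index 8.
Insert 785: h=13, slot 13 empty → index 13.
Insert 837: h=4, slots 4,5,8,13 occupied → index 3.
Insert 461: h=5, slot 5 occupied → index 6.
Insert 681: h=14, slot 14 empty → index 14.
Insert 908: h=11, slot 11 empty → index 11.
Table: [_, _, _, 837, 395, 70, 461, _, 446, 266, _, 908, _, 785, 681, _, _]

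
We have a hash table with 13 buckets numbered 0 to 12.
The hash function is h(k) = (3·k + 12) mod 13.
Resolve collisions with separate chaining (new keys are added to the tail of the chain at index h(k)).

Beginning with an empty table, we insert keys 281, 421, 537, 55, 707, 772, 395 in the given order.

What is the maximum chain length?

4

281 → bucket 10
421 → bucket 1
537 → bucket 11
55 → bucket 8
707 → bucket 1 (collision)
772 → bucket 1 (collision)
395 → bucket 1 (collision)
Final buckets:
0: ∅
1: 421 -> 707 -> 772 -> 395
2: ∅
3: ∅
4: ∅
5: ∅
6: ∅
7: ∅
8: 55
9: ∅
10: 281
11: 537
12: ∅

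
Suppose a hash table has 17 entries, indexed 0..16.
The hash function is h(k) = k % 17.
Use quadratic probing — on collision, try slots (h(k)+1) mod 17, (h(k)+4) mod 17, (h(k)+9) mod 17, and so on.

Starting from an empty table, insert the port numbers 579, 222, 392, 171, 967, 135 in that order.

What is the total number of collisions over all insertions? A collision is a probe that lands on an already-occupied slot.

6

Insert 579: h=1, slot 1 empty => index 1.
Insert 222: h=1, slot 1 occupied => index 2.
Insert 392: h=1, slots 1,2 occupied => index 5.
Insert 171: h=1, slots 1,2,5 occupied => index 10.
Insert 967: h=15, slot 15 empty => index 15.
Insert 135: h=16, slot 16 empty => index 16.
Table: [_, 579, 222, _, _, 392, _, _, _, _, 171, _, _, _, _, 967, 135]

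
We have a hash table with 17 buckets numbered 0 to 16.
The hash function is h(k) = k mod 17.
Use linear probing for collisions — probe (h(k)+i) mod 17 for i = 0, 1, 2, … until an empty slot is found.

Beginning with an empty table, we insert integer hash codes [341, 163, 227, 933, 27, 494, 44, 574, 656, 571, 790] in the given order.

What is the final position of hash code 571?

Insert 341: h=1, slot 1 empty -> index 1.
Insert 163: h=10, slot 10 empty -> index 10.
Insert 227: h=6, slot 6 empty -> index 6.
Insert 933: h=15, slot 15 empty -> index 15.
Insert 27: h=10, slot 10 occupied -> index 11.
Insert 494: h=1, slot 1 occupied -> index 2.
Insert 44: h=10, slots 10,11 occupied -> index 12.
Insert 574: h=13, slot 13 empty -> index 13.
Insert 656: h=10, slots 10,11,12,13 occupied -> index 14.
Insert 571: h=10, slots 10,11,12,13,14,15 occupied -> index 16.
Insert 790: h=8, slot 8 empty -> index 8.
Table: [∅, 341, 494, ∅, ∅, ∅, 227, ∅, 790, ∅, 163, 27, 44, 574, 656, 933, 571]

16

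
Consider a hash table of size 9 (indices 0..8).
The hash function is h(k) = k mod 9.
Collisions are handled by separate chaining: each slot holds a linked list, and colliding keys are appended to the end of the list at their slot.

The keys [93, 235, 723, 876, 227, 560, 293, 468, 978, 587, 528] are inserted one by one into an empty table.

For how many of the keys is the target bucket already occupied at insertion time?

93 -> bucket 3
235 -> bucket 1
723 -> bucket 3 (collision)
876 -> bucket 3 (collision)
227 -> bucket 2
560 -> bucket 2 (collision)
293 -> bucket 5
468 -> bucket 0
978 -> bucket 6
587 -> bucket 2 (collision)
528 -> bucket 6 (collision)
Final buckets:
0: 468
1: 235
2: 227 -> 560 -> 587
3: 93 -> 723 -> 876
4: ∅
5: 293
6: 978 -> 528
7: ∅
8: ∅

5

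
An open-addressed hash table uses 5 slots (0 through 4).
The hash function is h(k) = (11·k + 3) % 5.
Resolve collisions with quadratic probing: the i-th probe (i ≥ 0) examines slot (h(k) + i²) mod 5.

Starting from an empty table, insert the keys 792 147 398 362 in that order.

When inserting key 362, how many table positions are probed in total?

3

Insert 792: h=0, slot 0 empty => index 0.
Insert 147: h=0, slot 0 occupied => index 1.
Insert 398: h=1, slot 1 occupied => index 2.
Insert 362: h=0, slots 0,1 occupied => index 4.
Table: [792, 147, 398, —, 362]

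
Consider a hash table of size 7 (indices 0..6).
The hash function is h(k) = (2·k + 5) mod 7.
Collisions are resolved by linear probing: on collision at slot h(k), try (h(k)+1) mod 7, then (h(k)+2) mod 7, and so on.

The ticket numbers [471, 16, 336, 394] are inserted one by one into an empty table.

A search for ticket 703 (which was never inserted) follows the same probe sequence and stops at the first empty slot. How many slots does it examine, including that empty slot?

3

471: h=2 → slot 2
16: h=2, probe 2,3 → slot 3
336: h=5 → slot 5
394: h=2, probe 2,3,4 → slot 4
Table: [∅, ∅, 471, 16, 394, 336, ∅]
Lookup 703: h=4, probe 4,5,6 → slot 6 empty, not found.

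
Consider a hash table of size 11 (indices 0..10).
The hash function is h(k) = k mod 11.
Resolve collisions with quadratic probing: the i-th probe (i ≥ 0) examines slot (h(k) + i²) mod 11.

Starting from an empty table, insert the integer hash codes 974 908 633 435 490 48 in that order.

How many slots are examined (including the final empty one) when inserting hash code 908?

974: h=6 => slot 6
908: h=6, probe 6,7 => slot 7
633: h=6, probe 6,7,10 => slot 10
435: h=6, probe 6,7,10,4 => slot 4
490: h=6, probe 6,7,10,4,0 => slot 0
48: h=4, probe 4,5 => slot 5
Table: [490, ∅, ∅, ∅, 435, 48, 974, 908, ∅, ∅, 633]

2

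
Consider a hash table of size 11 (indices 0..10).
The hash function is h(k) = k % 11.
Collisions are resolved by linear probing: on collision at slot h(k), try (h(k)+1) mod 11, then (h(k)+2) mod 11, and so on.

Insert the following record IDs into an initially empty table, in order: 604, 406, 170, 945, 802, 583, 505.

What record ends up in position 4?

505

604 hashes to 10; slot 10 is free → place at 10.
406 hashes to 10; 10 taken → place at 0.
170 hashes to 5; slot 5 is free → place at 5.
945 hashes to 10; 10,0 taken → place at 1.
802 hashes to 10; 10,0,1 taken → place at 2.
583 hashes to 0; 0,1,2 taken → place at 3.
505 hashes to 10; 10,0,1,2,3 taken → place at 4.
Table: [406, 945, 802, 583, 505, 170, -, -, -, -, 604]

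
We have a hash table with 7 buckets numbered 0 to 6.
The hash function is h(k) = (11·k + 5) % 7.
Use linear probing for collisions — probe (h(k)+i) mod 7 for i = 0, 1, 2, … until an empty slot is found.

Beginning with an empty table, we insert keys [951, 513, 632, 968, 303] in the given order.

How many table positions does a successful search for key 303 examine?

Insert 951: h=1, slot 1 empty -> index 1.
Insert 513: h=6, slot 6 empty -> index 6.
Insert 632: h=6, slot 6 occupied -> index 0.
Insert 968: h=6, slots 6,0,1 occupied -> index 2.
Insert 303: h=6, slots 6,0,1,2 occupied -> index 3.
Table: [632, 951, 968, 303, ., ., 513]
Lookup 303: h=6, probe 6,0,1,2,3 → found at 3.

5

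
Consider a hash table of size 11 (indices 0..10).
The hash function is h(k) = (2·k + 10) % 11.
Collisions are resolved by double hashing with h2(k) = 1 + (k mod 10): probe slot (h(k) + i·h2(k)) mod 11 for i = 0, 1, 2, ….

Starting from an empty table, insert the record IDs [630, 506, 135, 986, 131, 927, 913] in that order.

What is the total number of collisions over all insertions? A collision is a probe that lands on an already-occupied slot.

5

Insert 630: h=5, slot 5 empty → index 5.
Insert 506: h=10, slot 10 empty → index 10.
Insert 135: h=5, h2=6, slot 5 occupied → index 0.
Insert 986: h=2, slot 2 empty → index 2.
Insert 131: h=8, slot 8 empty → index 8.
Insert 927: h=5, h2=8, slots 5,2,10 occupied → index 7.
Insert 913: h=10, h2=4, slot 10 occupied → index 3.
Table: [135, —, 986, 913, —, 630, —, 927, 131, —, 506]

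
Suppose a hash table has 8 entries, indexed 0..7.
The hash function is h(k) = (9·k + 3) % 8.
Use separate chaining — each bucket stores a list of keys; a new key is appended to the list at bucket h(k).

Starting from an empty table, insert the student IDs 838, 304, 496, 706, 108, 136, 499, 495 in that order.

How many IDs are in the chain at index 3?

838 → bucket 1
304 → bucket 3
496 → bucket 3 (collision)
706 → bucket 5
108 → bucket 7
136 → bucket 3 (collision)
499 → bucket 6
495 → bucket 2
Final buckets:
0: ∅
1: 838
2: 495
3: 304 -> 496 -> 136
4: ∅
5: 706
6: 499
7: 108

3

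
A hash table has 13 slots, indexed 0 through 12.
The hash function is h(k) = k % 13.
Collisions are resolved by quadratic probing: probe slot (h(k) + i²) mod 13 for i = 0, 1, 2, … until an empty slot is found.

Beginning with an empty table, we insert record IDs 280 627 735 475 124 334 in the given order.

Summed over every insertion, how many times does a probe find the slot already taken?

280: h=7 -> slot 7
627: h=3 -> slot 3
735: h=7, probe 7,8 -> slot 8
475: h=7, probe 7,8,11 -> slot 11
124: h=7, probe 7,8,11,3,10 -> slot 10
334: h=9 -> slot 9
Table: [—, —, —, 627, —, —, —, 280, 735, 334, 124, 475, —]

7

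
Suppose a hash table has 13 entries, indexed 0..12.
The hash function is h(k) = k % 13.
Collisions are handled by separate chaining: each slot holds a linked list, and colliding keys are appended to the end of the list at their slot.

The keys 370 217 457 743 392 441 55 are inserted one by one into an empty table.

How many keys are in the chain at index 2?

Insert 370: h=6, bucket 6 empty → new chain.
Insert 217: h=9, bucket 9 empty → new chain.
Insert 457: h=2, bucket 2 empty → new chain.
Insert 743: h=2, bucket 2 nonempty → append to chain.
Insert 392: h=2, bucket 2 nonempty → append to chain.
Insert 441: h=12, bucket 12 empty → new chain.
Insert 55: h=3, bucket 3 empty → new chain.
Final buckets:
0: —
1: —
2: 457 -> 743 -> 392
3: 55
4: —
5: —
6: 370
7: —
8: —
9: 217
10: —
11: —
12: 441

3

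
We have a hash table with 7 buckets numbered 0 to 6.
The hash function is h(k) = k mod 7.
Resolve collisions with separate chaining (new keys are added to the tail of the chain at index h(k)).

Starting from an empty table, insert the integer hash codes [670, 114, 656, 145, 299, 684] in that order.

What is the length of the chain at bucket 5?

670 → bucket 5
114 → bucket 2
656 → bucket 5 (collision)
145 → bucket 5 (collision)
299 → bucket 5 (collision)
684 → bucket 5 (collision)
Final buckets:
0: -
1: -
2: 114
3: -
4: -
5: 670 -> 656 -> 145 -> 299 -> 684
6: -

5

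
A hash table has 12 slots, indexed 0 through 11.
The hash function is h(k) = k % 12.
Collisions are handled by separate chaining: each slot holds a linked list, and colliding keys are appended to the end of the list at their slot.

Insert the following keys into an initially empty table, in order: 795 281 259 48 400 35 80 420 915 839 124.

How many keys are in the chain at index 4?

2

795 -> bucket 3
281 -> bucket 5
259 -> bucket 7
48 -> bucket 0
400 -> bucket 4
35 -> bucket 11
80 -> bucket 8
420 -> bucket 0 (collision)
915 -> bucket 3 (collision)
839 -> bucket 11 (collision)
124 -> bucket 4 (collision)
Final buckets:
0: 48 -> 420
1: —
2: —
3: 795 -> 915
4: 400 -> 124
5: 281
6: —
7: 259
8: 80
9: —
10: —
11: 35 -> 839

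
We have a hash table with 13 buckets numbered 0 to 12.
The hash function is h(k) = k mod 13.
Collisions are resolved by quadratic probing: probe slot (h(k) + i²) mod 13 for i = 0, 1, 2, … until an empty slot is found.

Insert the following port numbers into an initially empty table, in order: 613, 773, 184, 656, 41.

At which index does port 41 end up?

Insert 613: h=2, slot 2 empty → index 2.
Insert 773: h=6, slot 6 empty → index 6.
Insert 184: h=2, slot 2 occupied → index 3.
Insert 656: h=6, slot 6 occupied → index 7.
Insert 41: h=2, slots 2,3,6 occupied → index 11.
Table: [∅, ∅, 613, 184, ∅, ∅, 773, 656, ∅, ∅, ∅, 41, ∅]

11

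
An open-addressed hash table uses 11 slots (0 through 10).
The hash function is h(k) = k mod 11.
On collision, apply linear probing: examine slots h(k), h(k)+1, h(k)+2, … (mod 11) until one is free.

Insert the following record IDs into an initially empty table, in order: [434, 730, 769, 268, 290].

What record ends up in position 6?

268

434 hashes to 5; slot 5 is free => place at 5.
730 hashes to 4; slot 4 is free => place at 4.
769 hashes to 10; slot 10 is free => place at 10.
268 hashes to 4; 4,5 taken => place at 6.
290 hashes to 4; 4,5,6 taken => place at 7.
Table: [., ., ., ., 730, 434, 268, 290, ., ., 769]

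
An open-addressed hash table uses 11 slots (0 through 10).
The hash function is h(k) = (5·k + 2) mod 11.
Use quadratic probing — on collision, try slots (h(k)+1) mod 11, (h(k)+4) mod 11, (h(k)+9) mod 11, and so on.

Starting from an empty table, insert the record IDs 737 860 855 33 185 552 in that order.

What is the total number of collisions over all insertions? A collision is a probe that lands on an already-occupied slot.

4

737 hashes to 2; slot 2 is free -> place at 2.
860 hashes to 1; slot 1 is free -> place at 1.
855 hashes to 9; slot 9 is free -> place at 9.
33 hashes to 2; 2 taken -> place at 3.
185 hashes to 3; 3 taken -> place at 4.
552 hashes to 1; 1,2 taken -> place at 5.
Table: [-, 860, 737, 33, 185, 552, -, -, -, 855, -]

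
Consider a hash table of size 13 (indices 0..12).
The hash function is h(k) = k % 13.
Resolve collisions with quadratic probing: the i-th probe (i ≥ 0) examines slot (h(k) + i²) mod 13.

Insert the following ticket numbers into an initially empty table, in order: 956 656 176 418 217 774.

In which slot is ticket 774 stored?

11

956: h=7 → slot 7
656: h=6 → slot 6
176: h=7, probe 7,8 → slot 8
418: h=2 → slot 2
217: h=9 → slot 9
774: h=7, probe 7,8,11 → slot 11
Table: [_, _, 418, _, _, _, 656, 956, 176, 217, _, 774, _]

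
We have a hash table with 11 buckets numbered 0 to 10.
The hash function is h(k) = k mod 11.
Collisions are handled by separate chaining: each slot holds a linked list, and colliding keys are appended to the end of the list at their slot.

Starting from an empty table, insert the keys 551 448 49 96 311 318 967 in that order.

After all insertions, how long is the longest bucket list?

2

Insert 551: h=1, bucket 1 empty → new chain.
Insert 448: h=8, bucket 8 empty → new chain.
Insert 49: h=5, bucket 5 empty → new chain.
Insert 96: h=8, bucket 8 nonempty → append to chain.
Insert 311: h=3, bucket 3 empty → new chain.
Insert 318: h=10, bucket 10 empty → new chain.
Insert 967: h=10, bucket 10 nonempty → append to chain.
Final buckets:
0: .
1: 551
2: .
3: 311
4: .
5: 49
6: .
7: .
8: 448 -> 96
9: .
10: 318 -> 967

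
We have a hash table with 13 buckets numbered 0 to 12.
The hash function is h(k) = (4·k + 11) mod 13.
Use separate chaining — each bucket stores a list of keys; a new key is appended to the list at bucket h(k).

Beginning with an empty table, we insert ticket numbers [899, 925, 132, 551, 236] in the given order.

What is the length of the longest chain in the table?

899 → bucket 6
925 → bucket 6 (collision)
132 → bucket 6 (collision)
551 → bucket 5
236 → bucket 6 (collision)
Final buckets:
0: -
1: -
2: -
3: -
4: -
5: 551
6: 899 -> 925 -> 132 -> 236
7: -
8: -
9: -
10: -
11: -
12: -

4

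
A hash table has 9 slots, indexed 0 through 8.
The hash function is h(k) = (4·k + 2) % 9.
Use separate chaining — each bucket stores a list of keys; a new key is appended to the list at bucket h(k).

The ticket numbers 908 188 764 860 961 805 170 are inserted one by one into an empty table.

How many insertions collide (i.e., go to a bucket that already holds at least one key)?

908 -> bucket 7
188 -> bucket 7 (collision)
764 -> bucket 7 (collision)
860 -> bucket 4
961 -> bucket 3
805 -> bucket 0
170 -> bucket 7 (collision)
Final buckets:
0: 805
1: —
2: —
3: 961
4: 860
5: —
6: —
7: 908 -> 188 -> 764 -> 170
8: —

3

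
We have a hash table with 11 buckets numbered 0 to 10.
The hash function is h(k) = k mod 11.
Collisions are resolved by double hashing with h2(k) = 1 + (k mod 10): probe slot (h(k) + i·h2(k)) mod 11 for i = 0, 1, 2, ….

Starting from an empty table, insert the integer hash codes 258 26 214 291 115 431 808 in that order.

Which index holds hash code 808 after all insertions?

3

Insert 258: h=5, slot 5 empty => index 5.
Insert 26: h=4, slot 4 empty => index 4.
Insert 214: h=5, h2=5, slot 5 occupied => index 10.
Insert 291: h=5, h2=2, slot 5 occupied => index 7.
Insert 115: h=5, h2=6, slot 5 occupied => index 0.
Insert 431: h=2, slot 2 empty => index 2.
Insert 808: h=5, h2=9, slot 5 occupied => index 3.
Table: [115, ∅, 431, 808, 26, 258, ∅, 291, ∅, ∅, 214]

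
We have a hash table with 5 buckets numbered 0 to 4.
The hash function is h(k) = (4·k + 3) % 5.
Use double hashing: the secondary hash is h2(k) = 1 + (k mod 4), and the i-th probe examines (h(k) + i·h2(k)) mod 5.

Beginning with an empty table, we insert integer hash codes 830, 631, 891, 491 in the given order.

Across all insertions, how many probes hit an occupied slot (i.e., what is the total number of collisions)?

Insert 830: h=3, slot 3 empty -> index 3.
Insert 631: h=2, slot 2 empty -> index 2.
Insert 891: h=2, h2=4, slot 2 occupied -> index 1.
Insert 491: h=2, h2=4, slots 2,1 occupied -> index 0.
Table: [491, 891, 631, 830, —]

3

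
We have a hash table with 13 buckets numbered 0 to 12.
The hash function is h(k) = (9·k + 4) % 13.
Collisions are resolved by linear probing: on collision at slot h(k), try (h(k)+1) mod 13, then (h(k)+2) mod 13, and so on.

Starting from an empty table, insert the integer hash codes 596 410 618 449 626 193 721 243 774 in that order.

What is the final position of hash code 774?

Insert 596: h=12, slot 12 empty → index 12.
Insert 410: h=2, slot 2 empty → index 2.
Insert 618: h=2, slot 2 occupied → index 3.
Insert 449: h=2, slots 2,3 occupied → index 4.
Insert 626: h=9, slot 9 empty → index 9.
Insert 193: h=12, slot 12 occupied → index 0.
Insert 721: h=6, slot 6 empty → index 6.
Insert 243: h=7, slot 7 empty → index 7.
Insert 774: h=2, slots 2,3,4 occupied → index 5.
Table: [193, ., 410, 618, 449, 774, 721, 243, ., 626, ., ., 596]

5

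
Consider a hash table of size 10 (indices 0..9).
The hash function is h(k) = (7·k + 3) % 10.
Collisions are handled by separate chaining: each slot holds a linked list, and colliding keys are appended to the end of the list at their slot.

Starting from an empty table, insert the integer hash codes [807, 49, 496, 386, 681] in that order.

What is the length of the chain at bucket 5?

807 → bucket 2
49 → bucket 6
496 → bucket 5
386 → bucket 5 (collision)
681 → bucket 0
Final buckets:
0: 681
1: _
2: 807
3: _
4: _
5: 496 -> 386
6: 49
7: _
8: _
9: _

2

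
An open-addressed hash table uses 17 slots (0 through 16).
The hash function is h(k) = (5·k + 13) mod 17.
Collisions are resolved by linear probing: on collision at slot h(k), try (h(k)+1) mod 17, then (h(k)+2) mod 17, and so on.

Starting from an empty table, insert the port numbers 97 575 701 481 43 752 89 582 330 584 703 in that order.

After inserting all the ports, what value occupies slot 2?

582

Insert 97: h=5, slot 5 empty => index 5.
Insert 575: h=15, slot 15 empty => index 15.
Insert 701: h=16, slot 16 empty => index 16.
Insert 481: h=4, slot 4 empty => index 4.
Insert 43: h=7, slot 7 empty => index 7.
Insert 752: h=16, slot 16 occupied => index 0.
Insert 89: h=16, slots 16,0 occupied => index 1.
Insert 582: h=16, slots 16,0,1 occupied => index 2.
Insert 330: h=14, slot 14 empty => index 14.
Insert 584: h=9, slot 9 empty => index 9.
Insert 703: h=9, slot 9 occupied => index 10.
Table: [752, 89, 582, _, 481, 97, _, 43, _, 584, 703, _, _, _, 330, 575, 701]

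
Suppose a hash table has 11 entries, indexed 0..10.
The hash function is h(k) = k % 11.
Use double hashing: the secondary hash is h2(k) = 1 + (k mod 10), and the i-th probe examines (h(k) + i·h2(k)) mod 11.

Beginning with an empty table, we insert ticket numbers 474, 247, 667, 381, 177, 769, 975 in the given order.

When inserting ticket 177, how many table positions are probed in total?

474 hashes to 1; slot 1 is free => place at 1.
247 hashes to 5; slot 5 is free => place at 5.
667 hashes to 7; slot 7 is free => place at 7.
381 hashes to 7, h2=2; 7 taken => place at 9.
177 hashes to 1, h2=8; 1,9 taken => place at 6.
769 hashes to 10; slot 10 is free => place at 10.
975 hashes to 7, h2=6; 7 taken => place at 2.
Table: [_, 474, 975, _, _, 247, 177, 667, _, 381, 769]

3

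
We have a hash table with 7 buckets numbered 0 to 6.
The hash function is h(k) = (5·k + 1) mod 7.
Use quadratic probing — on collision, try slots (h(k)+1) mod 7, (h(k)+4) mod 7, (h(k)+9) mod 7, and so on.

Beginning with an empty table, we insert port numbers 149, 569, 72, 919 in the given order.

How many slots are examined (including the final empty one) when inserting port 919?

4

Insert 149: h=4, slot 4 empty → index 4.
Insert 569: h=4, slot 4 occupied → index 5.
Insert 72: h=4, slots 4,5 occupied → index 1.
Insert 919: h=4, slots 4,5,1 occupied → index 6.
Table: [_, 72, _, _, 149, 569, 919]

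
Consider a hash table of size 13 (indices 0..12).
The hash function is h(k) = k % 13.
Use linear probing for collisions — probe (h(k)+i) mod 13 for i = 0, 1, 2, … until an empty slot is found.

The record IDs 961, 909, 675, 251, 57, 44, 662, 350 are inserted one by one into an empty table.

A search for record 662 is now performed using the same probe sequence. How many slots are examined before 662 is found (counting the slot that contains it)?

Insert 961: h=12, slot 12 empty → index 12.
Insert 909: h=12, slot 12 occupied → index 0.
Insert 675: h=12, slots 12,0 occupied → index 1.
Insert 251: h=4, slot 4 empty → index 4.
Insert 57: h=5, slot 5 empty → index 5.
Insert 44: h=5, slot 5 occupied → index 6.
Insert 662: h=12, slots 12,0,1 occupied → index 2.
Insert 350: h=12, slots 12,0,1,2 occupied → index 3.
Table: [909, 675, 662, 350, 251, 57, 44, ., ., ., ., ., 961]
Lookup 662: h=12, probe 12,0,1,2 → found at 2.

4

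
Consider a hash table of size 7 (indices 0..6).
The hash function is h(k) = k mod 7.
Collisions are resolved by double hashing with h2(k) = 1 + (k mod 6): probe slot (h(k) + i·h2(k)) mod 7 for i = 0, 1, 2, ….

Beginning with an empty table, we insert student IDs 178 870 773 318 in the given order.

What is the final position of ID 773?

178: h=3 → slot 3
870: h=2 → slot 2
773: h=3, h2=6, probe 3,2,1 → slot 1
318: h=3, h2=1, probe 3,4 → slot 4
Table: [-, 773, 870, 178, 318, -, -]

1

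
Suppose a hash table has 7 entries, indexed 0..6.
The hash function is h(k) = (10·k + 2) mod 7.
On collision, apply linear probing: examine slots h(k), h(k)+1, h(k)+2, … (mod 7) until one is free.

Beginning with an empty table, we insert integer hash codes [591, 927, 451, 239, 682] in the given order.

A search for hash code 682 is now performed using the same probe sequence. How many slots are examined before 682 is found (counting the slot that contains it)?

5

Insert 591: h=4, slot 4 empty -> index 4.
Insert 927: h=4, slot 4 occupied -> index 5.
Insert 451: h=4, slots 4,5 occupied -> index 6.
Insert 239: h=5, slots 5,6 occupied -> index 0.
Insert 682: h=4, slots 4,5,6,0 occupied -> index 1.
Table: [239, 682, _, _, 591, 927, 451]
Lookup 682: h=4, probe 4,5,6,0,1 → found at 1.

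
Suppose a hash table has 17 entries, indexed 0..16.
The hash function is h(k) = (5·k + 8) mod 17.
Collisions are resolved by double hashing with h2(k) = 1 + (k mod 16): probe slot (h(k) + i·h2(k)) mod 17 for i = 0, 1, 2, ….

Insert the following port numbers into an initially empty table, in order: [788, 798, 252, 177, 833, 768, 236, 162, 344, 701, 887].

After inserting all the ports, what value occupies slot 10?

252

788: h=4 => slot 4
798: h=3 => slot 3
252: h=10 => slot 10
177: h=9 => slot 9
833: h=8 => slot 8
768: h=6 => slot 6
236: h=15 => slot 15
162: h=2 => slot 2
344: h=11 => slot 11
701: h=11, h2=14, probe 11,8,5 => slot 5
887: h=6, h2=8, probe 6,14 => slot 14
Table: [—, —, 162, 798, 788, 701, 768, —, 833, 177, 252, 344, —, —, 887, 236, —]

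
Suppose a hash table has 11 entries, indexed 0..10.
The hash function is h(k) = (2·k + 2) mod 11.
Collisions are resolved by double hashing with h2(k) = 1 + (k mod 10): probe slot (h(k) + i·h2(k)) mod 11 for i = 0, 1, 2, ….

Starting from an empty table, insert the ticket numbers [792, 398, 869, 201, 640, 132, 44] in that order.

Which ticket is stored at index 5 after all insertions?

792 hashes to 2; slot 2 is free -> place at 2.
398 hashes to 6; slot 6 is free -> place at 6.
869 hashes to 2, h2=10; 2 taken -> place at 1.
201 hashes to 8; slot 8 is free -> place at 8.
640 hashes to 6, h2=1; 6 taken -> place at 7.
132 hashes to 2, h2=3; 2 taken -> place at 5.
44 hashes to 2, h2=5; 2,7,1,6 taken -> place at 0.
Table: [44, 869, 792, -, -, 132, 398, 640, 201, -, -]

132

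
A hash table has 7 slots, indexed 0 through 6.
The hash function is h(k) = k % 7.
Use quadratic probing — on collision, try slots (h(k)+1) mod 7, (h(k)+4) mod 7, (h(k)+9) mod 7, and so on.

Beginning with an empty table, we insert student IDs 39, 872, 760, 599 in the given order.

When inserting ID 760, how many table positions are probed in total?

Insert 39: h=4, slot 4 empty → index 4.
Insert 872: h=4, slot 4 occupied → index 5.
Insert 760: h=4, slots 4,5 occupied → index 1.
Insert 599: h=4, slots 4,5,1 occupied → index 6.
Table: [∅, 760, ∅, ∅, 39, 872, 599]

3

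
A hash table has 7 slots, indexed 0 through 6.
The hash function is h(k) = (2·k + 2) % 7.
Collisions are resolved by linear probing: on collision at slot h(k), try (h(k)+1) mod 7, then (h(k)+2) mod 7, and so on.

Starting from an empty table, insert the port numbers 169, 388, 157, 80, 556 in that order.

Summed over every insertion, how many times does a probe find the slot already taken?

7

169 hashes to 4; slot 4 is free → place at 4.
388 hashes to 1; slot 1 is free → place at 1.
157 hashes to 1; 1 taken → place at 2.
80 hashes to 1; 1,2 taken → place at 3.
556 hashes to 1; 1,2,3,4 taken → place at 5.
Table: [., 388, 157, 80, 169, 556, .]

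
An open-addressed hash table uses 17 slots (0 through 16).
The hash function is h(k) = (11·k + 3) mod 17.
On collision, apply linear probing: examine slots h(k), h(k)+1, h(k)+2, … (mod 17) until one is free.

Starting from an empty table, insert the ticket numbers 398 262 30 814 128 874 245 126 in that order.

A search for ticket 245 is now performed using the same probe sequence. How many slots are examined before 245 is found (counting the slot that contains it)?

398 hashes to 12; slot 12 is free -> place at 12.
262 hashes to 12; 12 taken -> place at 13.
30 hashes to 10; slot 10 is free -> place at 10.
814 hashes to 15; slot 15 is free -> place at 15.
128 hashes to 0; slot 0 is free -> place at 0.
874 hashes to 12; 12,13 taken -> place at 14.
245 hashes to 12; 12,13,14,15 taken -> place at 16.
126 hashes to 12; 12,13,14,15,16,0 taken -> place at 1.
Table: [128, 126, ., ., ., ., ., ., ., ., 30, ., 398, 262, 874, 814, 245]
Lookup 245: h=12, probe 12,13,14,15,16 → found at 16.

5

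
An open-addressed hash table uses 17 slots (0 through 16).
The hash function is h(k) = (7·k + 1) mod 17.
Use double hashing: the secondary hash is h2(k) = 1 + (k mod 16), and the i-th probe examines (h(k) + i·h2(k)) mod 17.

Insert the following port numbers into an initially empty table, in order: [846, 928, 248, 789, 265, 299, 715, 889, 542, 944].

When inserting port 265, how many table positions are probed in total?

2

Insert 846: h=7, slot 7 empty => index 7.
Insert 928: h=3, slot 3 empty => index 3.
Insert 248: h=3, h2=9, slot 3 occupied => index 12.
Insert 789: h=16, slot 16 empty => index 16.
Insert 265: h=3, h2=10, slot 3 occupied => index 13.
Insert 299: h=3, h2=12, slot 3 occupied => index 15.
Insert 715: h=8, slot 8 empty => index 8.
Insert 889: h=2, slot 2 empty => index 2.
Insert 542: h=4, slot 4 empty => index 4.
Insert 944: h=13, h2=1, slot 13 occupied => index 14.
Table: [_, _, 889, 928, 542, _, _, 846, 715, _, _, _, 248, 265, 944, 299, 789]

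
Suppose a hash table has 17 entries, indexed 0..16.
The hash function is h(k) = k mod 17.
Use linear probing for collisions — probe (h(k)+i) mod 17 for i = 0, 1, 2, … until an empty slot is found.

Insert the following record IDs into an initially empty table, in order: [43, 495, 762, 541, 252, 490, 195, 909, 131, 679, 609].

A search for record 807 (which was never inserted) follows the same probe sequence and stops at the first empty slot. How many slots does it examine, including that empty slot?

Insert 43: h=9, slot 9 empty => index 9.
Insert 495: h=2, slot 2 empty => index 2.
Insert 762: h=14, slot 14 empty => index 14.
Insert 541: h=14, slot 14 occupied => index 15.
Insert 252: h=14, slots 14,15 occupied => index 16.
Insert 490: h=14, slots 14,15,16 occupied => index 0.
Insert 195: h=8, slot 8 empty => index 8.
Insert 909: h=8, slots 8,9 occupied => index 10.
Insert 131: h=12, slot 12 empty => index 12.
Insert 679: h=16, slots 16,0 occupied => index 1.
Insert 609: h=14, slots 14,15,16,0,1,2 occupied => index 3.
Table: [490, 679, 495, 609, ∅, ∅, ∅, ∅, 195, 43, 909, ∅, 131, ∅, 762, 541, 252]
Lookup 807: h=8, probe 8,9,10,11 → slot 11 empty, not found.

4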